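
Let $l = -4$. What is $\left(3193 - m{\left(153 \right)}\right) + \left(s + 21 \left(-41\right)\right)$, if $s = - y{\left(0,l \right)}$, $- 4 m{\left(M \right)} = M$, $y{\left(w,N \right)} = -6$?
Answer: $\frac{9505}{4} \approx 2376.3$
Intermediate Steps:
$m{\left(M \right)} = - \frac{M}{4}$
$s = 6$ ($s = \left(-1\right) \left(-6\right) = 6$)
$\left(3193 - m{\left(153 \right)}\right) + \left(s + 21 \left(-41\right)\right) = \left(3193 - \left(- \frac{1}{4}\right) 153\right) + \left(6 + 21 \left(-41\right)\right) = \left(3193 - - \frac{153}{4}\right) + \left(6 - 861\right) = \left(3193 + \frac{153}{4}\right) - 855 = \frac{12925}{4} - 855 = \frac{9505}{4}$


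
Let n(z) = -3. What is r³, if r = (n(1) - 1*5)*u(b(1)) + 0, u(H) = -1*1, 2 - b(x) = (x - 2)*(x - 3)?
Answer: 512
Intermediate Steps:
b(x) = 2 - (-3 + x)*(-2 + x) (b(x) = 2 - (x - 2)*(x - 3) = 2 - (-2 + x)*(-3 + x) = 2 - (-3 + x)*(-2 + x))
u(H) = -1
r = 8 (r = (-3 - 1*5)*(-1) + 0 = (-3 - 5)*(-1) + 0 = -8*(-1) + 0 = 8 + 0 = 8)
r³ = 8³ = 512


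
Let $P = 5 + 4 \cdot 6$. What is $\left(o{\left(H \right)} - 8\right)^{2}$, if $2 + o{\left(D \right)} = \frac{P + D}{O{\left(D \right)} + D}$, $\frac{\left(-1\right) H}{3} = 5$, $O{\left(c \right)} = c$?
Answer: $\frac{24649}{225} \approx 109.55$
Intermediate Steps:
$P = 29$ ($P = 5 + 24 = 29$)
$H = -15$ ($H = \left(-3\right) 5 = -15$)
$o{\left(D \right)} = -2 + \frac{29 + D}{2 D}$ ($o{\left(D \right)} = -2 + \frac{29 + D}{D + D} = -2 + \frac{29 + D}{2 D}$)
$\left(o{\left(H \right)} - 8\right)^{2} = \left(\frac{29 - -45}{2 \left(-15\right)} - 8\right)^{2} = \left(\frac{1}{2} \left(- \frac{1}{15}\right) \left(29 + 45\right) - 8\right)^{2} = \left(\frac{1}{2} \left(- \frac{1}{15}\right) 74 - 8\right)^{2} = \left(- \frac{37}{15} - 8\right)^{2} = \left(- \frac{157}{15}\right)^{2} = \frac{24649}{225}$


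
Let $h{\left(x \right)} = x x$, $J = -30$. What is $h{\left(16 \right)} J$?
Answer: $-7680$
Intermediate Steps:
$h{\left(x \right)} = x^{2}$
$h{\left(16 \right)} J = 16^{2} \left(-30\right) = 256 \left(-30\right) = -7680$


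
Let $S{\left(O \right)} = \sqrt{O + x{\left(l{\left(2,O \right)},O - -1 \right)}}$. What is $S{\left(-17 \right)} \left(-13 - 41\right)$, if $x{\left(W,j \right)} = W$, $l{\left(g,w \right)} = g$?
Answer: $- 54 i \sqrt{15} \approx - 209.14 i$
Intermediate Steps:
$S{\left(O \right)} = \sqrt{2 + O}$ ($S{\left(O \right)} = \sqrt{O + 2} = \sqrt{2 + O}$)
$S{\left(-17 \right)} \left(-13 - 41\right) = \sqrt{2 - 17} \left(-13 - 41\right) = \sqrt{-15} \left(-54\right) = i \sqrt{15} \left(-54\right) = - 54 i \sqrt{15}$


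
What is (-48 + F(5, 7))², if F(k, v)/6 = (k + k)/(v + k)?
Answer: 1849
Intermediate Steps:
F(k, v) = 12*k/(k + v) (F(k, v) = 6*((k + k)/(v + k)) = 6*((2*k)/(k + v)) = 6*(2*k/(k + v)) = 12*k/(k + v))
(-48 + F(5, 7))² = (-48 + 12*5/(5 + 7))² = (-48 + 12*5/12)² = (-48 + 12*5*(1/12))² = (-48 + 5)² = (-43)² = 1849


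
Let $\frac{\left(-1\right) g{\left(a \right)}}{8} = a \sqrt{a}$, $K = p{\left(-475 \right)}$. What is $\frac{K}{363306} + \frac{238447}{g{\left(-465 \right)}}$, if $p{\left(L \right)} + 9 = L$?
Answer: $- \frac{242}{181653} - \frac{238447 i \sqrt{465}}{1729800} \approx -0.0013322 - 2.9725 i$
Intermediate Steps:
$p{\left(L \right)} = -9 + L$
$K = -484$ ($K = -9 - 475 = -484$)
$g{\left(a \right)} = - 8 a^{\frac{3}{2}}$ ($g{\left(a \right)} = - 8 a \sqrt{a} = - 8 a^{\frac{3}{2}}$)
$\frac{K}{363306} + \frac{238447}{g{\left(-465 \right)}} = - \frac{484}{363306} + \frac{238447}{\left(-8\right) \left(-465\right)^{\frac{3}{2}}} = \left(-484\right) \frac{1}{363306} + \frac{238447}{\left(-8\right) \left(- 465 i \sqrt{465}\right)} = - \frac{242}{181653} + \frac{238447}{3720 i \sqrt{465}} = - \frac{242}{181653} + 238447 \left(- \frac{i \sqrt{465}}{1729800}\right) = - \frac{242}{181653} - \frac{238447 i \sqrt{465}}{1729800}$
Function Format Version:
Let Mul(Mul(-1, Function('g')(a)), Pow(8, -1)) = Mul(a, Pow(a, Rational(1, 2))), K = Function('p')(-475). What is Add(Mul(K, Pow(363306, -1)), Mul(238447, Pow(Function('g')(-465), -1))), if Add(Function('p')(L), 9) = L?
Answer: Add(Rational(-242, 181653), Mul(Rational(-238447, 1729800), I, Pow(465, Rational(1, 2)))) ≈ Add(-0.0013322, Mul(-2.9725, I))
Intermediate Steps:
Function('p')(L) = Add(-9, L)
K = -484 (K = Add(-9, -475) = -484)
Function('g')(a) = Mul(-8, Pow(a, Rational(3, 2))) (Function('g')(a) = Mul(-8, Mul(a, Pow(a, Rational(1, 2)))) = Mul(-8, Pow(a, Rational(3, 2))))
Add(Mul(K, Pow(363306, -1)), Mul(238447, Pow(Function('g')(-465), -1))) = Add(Mul(-484, Pow(363306, -1)), Mul(238447, Pow(Mul(-8, Pow(-465, Rational(3, 2))), -1))) = Add(Mul(-484, Rational(1, 363306)), Mul(238447, Pow(Mul(-8, Mul(-465, I, Pow(465, Rational(1, 2)))), -1))) = Add(Rational(-242, 181653), Mul(238447, Pow(Mul(3720, I, Pow(465, Rational(1, 2))), -1))) = Add(Rational(-242, 181653), Mul(238447, Mul(Rational(-1, 1729800), I, Pow(465, Rational(1, 2))))) = Add(Rational(-242, 181653), Mul(Rational(-238447, 1729800), I, Pow(465, Rational(1, 2))))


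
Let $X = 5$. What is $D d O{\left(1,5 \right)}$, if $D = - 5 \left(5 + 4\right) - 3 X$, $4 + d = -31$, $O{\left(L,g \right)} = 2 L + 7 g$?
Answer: $77700$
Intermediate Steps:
$d = -35$ ($d = -4 - 31 = -35$)
$D = -60$ ($D = - 5 \left(5 + 4\right) - 15 = \left(-5\right) 9 - 15 = -45 - 15 = -60$)
$D d O{\left(1,5 \right)} = \left(-60\right) \left(-35\right) \left(2 \cdot 1 + 7 \cdot 5\right) = 2100 \left(2 + 35\right) = 2100 \cdot 37 = 77700$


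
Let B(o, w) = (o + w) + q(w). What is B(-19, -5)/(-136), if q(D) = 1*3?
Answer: 21/136 ≈ 0.15441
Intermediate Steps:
q(D) = 3
B(o, w) = 3 + o + w (B(o, w) = (o + w) + 3 = 3 + o + w)
B(-19, -5)/(-136) = (3 - 19 - 5)/(-136) = -21*(-1/136) = 21/136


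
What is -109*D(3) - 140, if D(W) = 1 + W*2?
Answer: -903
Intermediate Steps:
D(W) = 1 + 2*W
-109*D(3) - 140 = -109*(1 + 2*3) - 140 = -109*(1 + 6) - 140 = -109*7 - 140 = -763 - 140 = -903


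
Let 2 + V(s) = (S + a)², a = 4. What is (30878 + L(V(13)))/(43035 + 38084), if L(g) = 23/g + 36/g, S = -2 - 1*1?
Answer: 30819/81119 ≈ 0.37992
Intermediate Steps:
S = -3 (S = -2 - 1 = -3)
V(s) = -1 (V(s) = -2 + (-3 + 4)² = -2 + 1² = -2 + 1 = -1)
L(g) = 59/g
(30878 + L(V(13)))/(43035 + 38084) = (30878 + 59/(-1))/(43035 + 38084) = (30878 + 59*(-1))/81119 = (30878 - 59)*(1/81119) = 30819*(1/81119) = 30819/81119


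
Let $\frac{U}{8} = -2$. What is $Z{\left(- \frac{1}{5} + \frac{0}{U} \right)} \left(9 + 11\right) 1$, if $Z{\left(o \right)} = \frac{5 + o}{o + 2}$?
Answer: $\frac{160}{3} \approx 53.333$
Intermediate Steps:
$U = -16$ ($U = 8 \left(-2\right) = -16$)
$Z{\left(o \right)} = \frac{5 + o}{2 + o}$
$Z{\left(- \frac{1}{5} + \frac{0}{U} \right)} \left(9 + 11\right) 1 = \frac{5 + \left(- \frac{1}{5} + \frac{0}{-16}\right)}{2 + \left(- \frac{1}{5} + \frac{0}{-16}\right)} \left(9 + 11\right) 1 = \frac{5 + \left(\left(-1\right) \frac{1}{5} + 0 \left(- \frac{1}{16}\right)\right)}{2 + \left(\left(-1\right) \frac{1}{5} + 0 \left(- \frac{1}{16}\right)\right)} 20 \cdot 1 = \frac{5 + \left(- \frac{1}{5} + 0\right)}{2 + \left(- \frac{1}{5} + 0\right)} 20 \cdot 1 = \frac{5 - \frac{1}{5}}{2 - \frac{1}{5}} \cdot 20 \cdot 1 = \frac{1}{\frac{9}{5}} \cdot \frac{24}{5} \cdot 20 \cdot 1 = \frac{5}{9} \cdot \frac{24}{5} \cdot 20 \cdot 1 = \frac{8}{3} \cdot 20 \cdot 1 = \frac{160}{3} \cdot 1 = \frac{160}{3}$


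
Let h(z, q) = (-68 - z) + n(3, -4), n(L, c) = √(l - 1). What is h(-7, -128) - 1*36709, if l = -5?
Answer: -36770 + I*√6 ≈ -36770.0 + 2.4495*I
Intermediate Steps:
n(L, c) = I*√6 (n(L, c) = √(-5 - 1) = √(-6) = I*√6)
h(z, q) = -68 - z + I*√6 (h(z, q) = (-68 - z) + I*√6 = -68 - z + I*√6)
h(-7, -128) - 1*36709 = (-68 - 1*(-7) + I*√6) - 1*36709 = (-68 + 7 + I*√6) - 36709 = (-61 + I*√6) - 36709 = -36770 + I*√6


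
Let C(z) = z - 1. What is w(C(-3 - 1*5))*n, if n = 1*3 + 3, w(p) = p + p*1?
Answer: -108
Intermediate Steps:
C(z) = -1 + z
w(p) = 2*p (w(p) = p + p = 2*p)
n = 6 (n = 3 + 3 = 6)
w(C(-3 - 1*5))*n = (2*(-1 + (-3 - 1*5)))*6 = (2*(-1 + (-3 - 5)))*6 = (2*(-1 - 8))*6 = (2*(-9))*6 = -18*6 = -108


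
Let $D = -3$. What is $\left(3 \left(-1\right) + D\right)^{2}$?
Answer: $36$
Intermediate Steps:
$\left(3 \left(-1\right) + D\right)^{2} = \left(3 \left(-1\right) - 3\right)^{2} = \left(-3 - 3\right)^{2} = \left(-6\right)^{2} = 36$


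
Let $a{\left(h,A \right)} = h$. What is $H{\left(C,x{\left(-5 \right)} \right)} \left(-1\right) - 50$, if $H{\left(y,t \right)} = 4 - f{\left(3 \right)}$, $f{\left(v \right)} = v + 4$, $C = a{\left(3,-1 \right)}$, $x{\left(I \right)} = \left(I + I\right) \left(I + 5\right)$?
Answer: $-47$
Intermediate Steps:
$x{\left(I \right)} = 2 I \left(5 + I\right)$
$C = 3$
$f{\left(v \right)} = 4 + v$
$H{\left(y,t \right)} = -3$ ($H{\left(y,t \right)} = 4 - \left(4 + 3\right) = 4 - 7 = -3$)
$H{\left(C,x{\left(-5 \right)} \right)} \left(-1\right) - 50 = \left(-3\right) \left(-1\right) - 50 = 3 - 50 = -47$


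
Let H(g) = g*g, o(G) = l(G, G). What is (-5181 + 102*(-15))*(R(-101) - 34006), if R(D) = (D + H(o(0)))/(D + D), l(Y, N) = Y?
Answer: 456421821/2 ≈ 2.2821e+8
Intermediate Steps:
o(G) = G
H(g) = g²
R(D) = ½ (R(D) = (D + 0²)/(D + D) = (D + 0)/((2*D)) = D*(1/(2*D)) = ½)
(-5181 + 102*(-15))*(R(-101) - 34006) = (-5181 + 102*(-15))*(½ - 34006) = (-5181 - 1530)*(-68011/2) = -6711*(-68011/2) = 456421821/2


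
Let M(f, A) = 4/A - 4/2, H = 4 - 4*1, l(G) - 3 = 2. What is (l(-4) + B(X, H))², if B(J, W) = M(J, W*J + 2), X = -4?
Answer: 25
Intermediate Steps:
l(G) = 5 (l(G) = 3 + 2 = 5)
H = 0 (H = 4 - 4 = 0)
M(f, A) = -2 + 4/A (M(f, A) = 4/A - 4*½ = 4/A - 2 = -2 + 4/A)
B(J, W) = -2 + 4/(2 + J*W) (B(J, W) = -2 + 4/(W*J + 2) = -2 + 4/(J*W + 2) = -2 + 4/(2 + J*W))
(l(-4) + B(X, H))² = (5 - 2*(-4)*0/(2 - 4*0))² = (5 - 2*(-4)*0/(2 + 0))² = (5 - 2*(-4)*0/2)² = (5 - 2*(-4)*0*½)² = (5 + 0)² = 5² = 25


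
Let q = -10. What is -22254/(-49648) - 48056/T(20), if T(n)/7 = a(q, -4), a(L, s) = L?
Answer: 596860517/868840 ≈ 686.96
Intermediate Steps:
T(n) = -70 (T(n) = 7*(-10) = -70)
-22254/(-49648) - 48056/T(20) = -22254/(-49648) - 48056/(-70) = -22254*(-1/49648) - 48056*(-1/70) = 11127/24824 + 24028/35 = 596860517/868840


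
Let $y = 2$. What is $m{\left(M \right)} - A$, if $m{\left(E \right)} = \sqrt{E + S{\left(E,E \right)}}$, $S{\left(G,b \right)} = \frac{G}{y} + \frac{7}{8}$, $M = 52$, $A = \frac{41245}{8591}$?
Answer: $- \frac{41245}{8591} + \frac{\sqrt{1262}}{4} \approx 4.0802$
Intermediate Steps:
$A = \frac{41245}{8591}$ ($A = 41245 \cdot \frac{1}{8591} = \frac{41245}{8591} \approx 4.801$)
$S{\left(G,b \right)} = \frac{7}{8} + \frac{G}{2}$ ($S{\left(G,b \right)} = \frac{G}{2} + \frac{7}{8} = \frac{7}{8} + \frac{G}{2}$)
$m{\left(E \right)} = \sqrt{\frac{7}{8} + \frac{3 E}{2}}$ ($m{\left(E \right)} = \sqrt{E + \left(\frac{7}{8} + \frac{E}{2}\right)} = \sqrt{\frac{7}{8} + \frac{3 E}{2}}$)
$m{\left(M \right)} - A = \frac{\sqrt{14 + 24 \cdot 52}}{4} - \frac{41245}{8591} = \frac{\sqrt{14 + 1248}}{4} - \frac{41245}{8591} = \frac{\sqrt{1262}}{4} - \frac{41245}{8591} = - \frac{41245}{8591} + \frac{\sqrt{1262}}{4}$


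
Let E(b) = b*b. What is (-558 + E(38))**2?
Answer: 784996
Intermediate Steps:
E(b) = b**2
(-558 + E(38))**2 = (-558 + 38**2)**2 = (-558 + 1444)**2 = 886**2 = 784996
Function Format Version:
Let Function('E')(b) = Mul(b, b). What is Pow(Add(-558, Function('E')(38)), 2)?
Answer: 784996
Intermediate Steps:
Function('E')(b) = Pow(b, 2)
Pow(Add(-558, Function('E')(38)), 2) = Pow(Add(-558, Pow(38, 2)), 2) = Pow(Add(-558, 1444), 2) = Pow(886, 2) = 784996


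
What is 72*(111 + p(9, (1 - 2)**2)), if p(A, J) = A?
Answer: 8640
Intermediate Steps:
72*(111 + p(9, (1 - 2)**2)) = 72*(111 + 9) = 72*120 = 8640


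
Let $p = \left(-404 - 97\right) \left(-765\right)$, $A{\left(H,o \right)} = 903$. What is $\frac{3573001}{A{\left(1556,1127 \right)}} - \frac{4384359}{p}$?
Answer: $\frac{16857372248}{4272695} \approx 3945.4$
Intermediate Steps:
$p = 383265$ ($p = \left(-501\right) \left(-765\right) = 383265$)
$\frac{3573001}{A{\left(1556,1127 \right)}} - \frac{4384359}{p} = \frac{3573001}{903} - \frac{4384359}{383265} = 3573001 \cdot \frac{1}{903} - \frac{487151}{42585} = \frac{3573001}{903} - \frac{487151}{42585} = \frac{16857372248}{4272695}$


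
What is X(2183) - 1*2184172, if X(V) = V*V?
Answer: 2581317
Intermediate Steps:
X(V) = V²
X(2183) - 1*2184172 = 2183² - 1*2184172 = 4765489 - 2184172 = 2581317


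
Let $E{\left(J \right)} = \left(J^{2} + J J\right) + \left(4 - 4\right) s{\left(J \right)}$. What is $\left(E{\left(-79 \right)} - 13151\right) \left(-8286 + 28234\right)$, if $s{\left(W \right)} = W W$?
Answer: $-13345212$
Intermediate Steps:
$s{\left(W \right)} = W^{2}$
$E{\left(J \right)} = 2 J^{2}$ ($E{\left(J \right)} = \left(J^{2} + J J\right) + \left(4 - 4\right) J^{2} = \left(J^{2} + J^{2}\right) + 0 J^{2} = 2 J^{2} + 0 = 2 J^{2}$)
$\left(E{\left(-79 \right)} - 13151\right) \left(-8286 + 28234\right) = \left(2 \left(-79\right)^{2} - 13151\right) \left(-8286 + 28234\right) = \left(2 \cdot 6241 - 13151\right) 19948 = \left(12482 - 13151\right) 19948 = \left(-669\right) 19948 = -13345212$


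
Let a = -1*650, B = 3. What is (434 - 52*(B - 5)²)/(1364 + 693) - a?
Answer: 1337276/2057 ≈ 650.11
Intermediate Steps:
a = -650
(434 - 52*(B - 5)²)/(1364 + 693) - a = (434 - 52*(3 - 5)²)/(1364 + 693) - 1*(-650) = (434 - 52*(-2)²)/2057 + 650 = (434 - 52*4)*(1/2057) + 650 = (434 - 208)*(1/2057) + 650 = 226*(1/2057) + 650 = 226/2057 + 650 = 1337276/2057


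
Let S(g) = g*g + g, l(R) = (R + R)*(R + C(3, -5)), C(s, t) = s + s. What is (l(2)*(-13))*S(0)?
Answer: 0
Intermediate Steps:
C(s, t) = 2*s
l(R) = 2*R*(6 + R) (l(R) = (R + R)*(R + 2*3) = (2*R)*(R + 6) = (2*R)*(6 + R) = 2*R*(6 + R))
S(g) = g + g**2 (S(g) = g**2 + g = g + g**2)
(l(2)*(-13))*S(0) = ((2*2*(6 + 2))*(-13))*(0*(1 + 0)) = ((2*2*8)*(-13))*(0*1) = (32*(-13))*0 = -416*0 = 0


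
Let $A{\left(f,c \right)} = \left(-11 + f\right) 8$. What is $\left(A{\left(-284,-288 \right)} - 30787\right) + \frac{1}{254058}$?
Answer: $- \frac{8421260525}{254058} \approx -33147.0$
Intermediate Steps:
$A{\left(f,c \right)} = -88 + 8 f$
$\left(A{\left(-284,-288 \right)} - 30787\right) + \frac{1}{254058} = \left(\left(-88 + 8 \left(-284\right)\right) - 30787\right) + \frac{1}{254058} = \left(\left(-88 - 2272\right) - 30787\right) + \frac{1}{254058} = \left(-2360 - 30787\right) + \frac{1}{254058} = -33147 + \frac{1}{254058} = - \frac{8421260525}{254058}$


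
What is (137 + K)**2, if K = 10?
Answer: 21609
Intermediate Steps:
(137 + K)**2 = (137 + 10)**2 = 147**2 = 21609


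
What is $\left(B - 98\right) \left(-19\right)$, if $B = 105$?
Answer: $-133$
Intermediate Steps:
$\left(B - 98\right) \left(-19\right) = \left(105 - 98\right) \left(-19\right) = 7 \left(-19\right) = -133$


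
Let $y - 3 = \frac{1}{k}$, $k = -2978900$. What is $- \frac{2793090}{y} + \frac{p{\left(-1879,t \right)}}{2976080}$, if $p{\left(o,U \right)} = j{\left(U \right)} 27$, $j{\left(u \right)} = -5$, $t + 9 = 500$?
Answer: $- \frac{4952396994369306873}{5319266231984} \approx -9.3103 \cdot 10^{5}$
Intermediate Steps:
$t = 491$ ($t = -9 + 500 = 491$)
$y = \frac{8936699}{2978900}$ ($y = 3 + \frac{1}{-2978900} = 3 - \frac{1}{2978900} = \frac{8936699}{2978900} \approx 3.0$)
$p{\left(o,U \right)} = -135$ ($p{\left(o,U \right)} = \left(-5\right) 27 = -135$)
$- \frac{2793090}{y} + \frac{p{\left(-1879,t \right)}}{2976080} = - \frac{2793090}{\frac{8936699}{2978900}} - \frac{135}{2976080} = \left(-2793090\right) \frac{2978900}{8936699} - \frac{27}{595216} = - \frac{8320335801000}{8936699} - \frac{27}{595216} = - \frac{4952396994369306873}{5319266231984}$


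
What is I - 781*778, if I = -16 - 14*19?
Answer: -607900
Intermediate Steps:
I = -282 (I = -16 - 266 = -282)
I - 781*778 = -282 - 781*778 = -282 - 607618 = -607900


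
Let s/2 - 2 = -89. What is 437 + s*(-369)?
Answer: 64643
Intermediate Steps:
s = -174 (s = 4 + 2*(-89) = 4 - 178 = -174)
437 + s*(-369) = 437 - 174*(-369) = 437 + 64206 = 64643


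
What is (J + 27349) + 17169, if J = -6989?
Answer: 37529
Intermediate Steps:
(J + 27349) + 17169 = (-6989 + 27349) + 17169 = 20360 + 17169 = 37529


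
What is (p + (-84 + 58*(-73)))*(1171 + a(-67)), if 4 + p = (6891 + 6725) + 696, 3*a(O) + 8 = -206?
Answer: 10985670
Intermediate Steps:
a(O) = -214/3 (a(O) = -8/3 + (⅓)*(-206) = -8/3 - 206/3 = -214/3)
p = 14308 (p = -4 + ((6891 + 6725) + 696) = -4 + (13616 + 696) = -4 + 14312 = 14308)
(p + (-84 + 58*(-73)))*(1171 + a(-67)) = (14308 + (-84 + 58*(-73)))*(1171 - 214/3) = (14308 + (-84 - 4234))*(3299/3) = (14308 - 4318)*(3299/3) = 9990*(3299/3) = 10985670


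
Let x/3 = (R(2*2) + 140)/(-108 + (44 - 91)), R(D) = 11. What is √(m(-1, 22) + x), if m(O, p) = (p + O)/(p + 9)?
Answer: 2*I*√13485/155 ≈ 1.4984*I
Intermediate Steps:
m(O, p) = (O + p)/(9 + p)
x = -453/155 (x = 3*((11 + 140)/(-108 + (44 - 91))) = 3*(151/(-108 - 47)) = 3*(151/(-155)) = 3*(151*(-1/155)) = 3*(-151/155) = -453/155 ≈ -2.9226)
√(m(-1, 22) + x) = √((-1 + 22)/(9 + 22) - 453/155) = √(21/31 - 453/155) = √(-348/155) = 2*I*√13485/155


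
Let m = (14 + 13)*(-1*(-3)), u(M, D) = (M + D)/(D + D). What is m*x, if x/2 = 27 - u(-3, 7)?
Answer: 30294/7 ≈ 4327.7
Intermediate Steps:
u(M, D) = (D + M)/(2*D) (u(M, D) = (D + M)/((2*D)) = (D + M)*(1/(2*D)) = (D + M)/(2*D))
m = 81 (m = 27*3 = 81)
x = 374/7 (x = 2*(27 - (7 - 3)/(2*7)) = 2*(27 - 4/(2*7)) = 2*(27 - 1*2/7) = 2*(27 - 2/7) = 2*(187/7) = 374/7 ≈ 53.429)
m*x = 81*(374/7) = 30294/7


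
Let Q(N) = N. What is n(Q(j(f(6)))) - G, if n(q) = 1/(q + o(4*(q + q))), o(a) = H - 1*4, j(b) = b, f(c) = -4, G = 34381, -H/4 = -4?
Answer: -275047/8 ≈ -34381.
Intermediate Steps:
H = 16 (H = -4*(-4) = 16)
o(a) = 12 (o(a) = 16 - 1*4 = 16 - 4 = 12)
n(q) = 1/(12 + q) (n(q) = 1/(q + 12) = 1/(12 + q))
n(Q(j(f(6)))) - G = 1/(12 - 4) - 1*34381 = 1/8 - 34381 = ⅛ - 34381 = -275047/8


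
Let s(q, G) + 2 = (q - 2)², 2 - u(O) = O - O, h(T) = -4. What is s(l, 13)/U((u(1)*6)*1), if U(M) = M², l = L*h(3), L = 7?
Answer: 449/72 ≈ 6.2361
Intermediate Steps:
u(O) = 2 (u(O) = 2 - (O - O) = 2 - 1*0 = 2 + 0 = 2)
l = -28 (l = 7*(-4) = -28)
s(q, G) = -2 + (-2 + q)² (s(q, G) = -2 + (q - 2)² = -2 + (-2 + q)²)
s(l, 13)/U((u(1)*6)*1) = (-2 + (-2 - 28)²)/(((2*6)*1)²) = (-2 + (-30)²)/((12*1)²) = (-2 + 900)/(12²) = 898/144 = 898*(1/144) = 449/72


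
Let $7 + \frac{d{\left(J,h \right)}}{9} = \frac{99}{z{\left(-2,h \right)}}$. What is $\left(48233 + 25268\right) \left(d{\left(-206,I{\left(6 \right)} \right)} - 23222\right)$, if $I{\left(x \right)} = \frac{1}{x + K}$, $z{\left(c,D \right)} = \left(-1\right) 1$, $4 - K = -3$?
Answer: $-1776960176$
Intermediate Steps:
$K = 7$ ($K = 4 - -3 = 4 + 3 = 7$)
$z{\left(c,D \right)} = -1$
$I{\left(x \right)} = \frac{1}{7 + x}$ ($I{\left(x \right)} = \frac{1}{x + 7} = \frac{1}{7 + x}$)
$d{\left(J,h \right)} = -954$ ($d{\left(J,h \right)} = -63 + 9 \frac{99}{-1} = -63 + 9 \cdot 99 \left(-1\right) = -63 + 9 \left(-99\right) = -63 - 891 = -954$)
$\left(48233 + 25268\right) \left(d{\left(-206,I{\left(6 \right)} \right)} - 23222\right) = \left(48233 + 25268\right) \left(-954 - 23222\right) = 73501 \left(-24176\right) = -1776960176$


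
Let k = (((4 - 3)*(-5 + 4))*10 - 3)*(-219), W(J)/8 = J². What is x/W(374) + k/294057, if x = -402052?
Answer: -9586699099/27421011288 ≈ -0.34961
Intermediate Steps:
W(J) = 8*J²
k = 2847 (k = ((1*(-1))*10 - 3)*(-219) = (-1*10 - 3)*(-219) = (-10 - 3)*(-219) = -13*(-219) = 2847)
x/W(374) + k/294057 = -402052/(8*374²) + 2847/294057 = -402052/(8*139876) + 2847*(1/294057) = -402052/1119008 + 949/98019 = -402052*1/1119008 + 949/98019 = -100513/279752 + 949/98019 = -9586699099/27421011288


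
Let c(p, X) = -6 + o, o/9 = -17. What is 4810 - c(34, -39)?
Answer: 4969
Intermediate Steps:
o = -153 (o = 9*(-17) = -153)
c(p, X) = -159 (c(p, X) = -6 - 153 = -159)
4810 - c(34, -39) = 4810 - 1*(-159) = 4810 + 159 = 4969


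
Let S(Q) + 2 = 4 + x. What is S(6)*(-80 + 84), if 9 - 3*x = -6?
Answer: 28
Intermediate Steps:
x = 5 (x = 3 - 1/3*(-6) = 3 + 2 = 5)
S(Q) = 7 (S(Q) = -2 + (4 + 5) = -2 + 9 = 7)
S(6)*(-80 + 84) = 7*(-80 + 84) = 7*4 = 28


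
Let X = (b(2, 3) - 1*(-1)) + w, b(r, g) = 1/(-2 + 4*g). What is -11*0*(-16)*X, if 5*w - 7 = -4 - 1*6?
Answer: 0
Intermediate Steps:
w = -⅗ (w = 7/5 + (-4 - 1*6)/5 = 7/5 + (-4 - 6)/5 = 7/5 + (⅕)*(-10) = 7/5 - 2 = -⅗ ≈ -0.60000)
X = ½ (X = (1/(2*(-1 + 2*3)) - 1*(-1)) - ⅗ = (1/(2*(-1 + 6)) + 1) - ⅗ = ((½)/5 + 1) - ⅗ = ((½)*(⅕) + 1) - ⅗ = (⅒ + 1) - ⅗ = 11/10 - ⅗ = ½ ≈ 0.50000)
-11*0*(-16)*X = -11*0*(-16)/2 = -0/2 = -11*0 = 0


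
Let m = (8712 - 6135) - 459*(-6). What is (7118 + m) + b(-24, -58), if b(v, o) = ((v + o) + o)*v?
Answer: 15809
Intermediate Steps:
m = 5331 (m = 2577 + 2754 = 5331)
b(v, o) = v*(v + 2*o) (b(v, o) = ((o + v) + o)*v = (v + 2*o)*v = v*(v + 2*o))
(7118 + m) + b(-24, -58) = (7118 + 5331) - 24*(-24 + 2*(-58)) = 12449 - 24*(-24 - 116) = 12449 - 24*(-140) = 12449 + 3360 = 15809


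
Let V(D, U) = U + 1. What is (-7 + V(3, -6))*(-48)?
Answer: 576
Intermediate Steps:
V(D, U) = 1 + U
(-7 + V(3, -6))*(-48) = (-7 + (1 - 6))*(-48) = (-7 - 5)*(-48) = -12*(-48) = 576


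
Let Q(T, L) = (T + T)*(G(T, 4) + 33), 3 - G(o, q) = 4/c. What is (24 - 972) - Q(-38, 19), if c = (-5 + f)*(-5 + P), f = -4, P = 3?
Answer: 15940/9 ≈ 1771.1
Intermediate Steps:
c = 18 (c = (-5 - 4)*(-5 + 3) = -9*(-2) = 18)
G(o, q) = 25/9 (G(o, q) = 3 - 4/18 = 3 - 1*2/9 = 3 - 2/9 = 25/9)
Q(T, L) = 644*T/9 (Q(T, L) = (T + T)*(25/9 + 33) = (2*T)*(322/9) = 644*T/9)
(24 - 972) - Q(-38, 19) = (24 - 972) - 644*(-38)/9 = -948 - 1*(-24472/9) = -948 + 24472/9 = 15940/9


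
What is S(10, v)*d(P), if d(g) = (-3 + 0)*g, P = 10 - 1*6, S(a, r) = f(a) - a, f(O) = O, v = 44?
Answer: 0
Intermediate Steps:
S(a, r) = 0 (S(a, r) = a - a = 0)
P = 4 (P = 10 - 6 = 4)
d(g) = -3*g
S(10, v)*d(P) = 0*(-3*4) = 0*(-12) = 0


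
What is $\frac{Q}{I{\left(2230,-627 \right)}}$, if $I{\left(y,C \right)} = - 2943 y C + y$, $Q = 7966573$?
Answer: $\frac{7966573}{4114934260} \approx 0.001936$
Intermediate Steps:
$I{\left(y,C \right)} = y - 2943 C y$ ($I{\left(y,C \right)} = - 2943 C y + y = y - 2943 C y$)
$\frac{Q}{I{\left(2230,-627 \right)}} = \frac{7966573}{2230 \left(1 - -1845261\right)} = \frac{7966573}{2230 \left(1 + 1845261\right)} = \frac{7966573}{2230 \cdot 1845262} = \frac{7966573}{4114934260}$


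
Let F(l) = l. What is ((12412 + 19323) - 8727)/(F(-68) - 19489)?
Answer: -23008/19557 ≈ -1.1765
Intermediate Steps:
((12412 + 19323) - 8727)/(F(-68) - 19489) = ((12412 + 19323) - 8727)/(-68 - 19489) = (31735 - 8727)/(-19557) = 23008*(-1/19557) = -23008/19557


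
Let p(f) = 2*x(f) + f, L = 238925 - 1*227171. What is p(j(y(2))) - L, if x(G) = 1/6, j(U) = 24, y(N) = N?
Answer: -35189/3 ≈ -11730.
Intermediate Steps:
L = 11754 (L = 238925 - 227171 = 11754)
x(G) = 1/6
p(f) = 1/3 + f (p(f) = 2*(1/6) + f = 1/3 + f)
p(j(y(2))) - L = (1/3 + 24) - 1*11754 = 73/3 - 11754 = -35189/3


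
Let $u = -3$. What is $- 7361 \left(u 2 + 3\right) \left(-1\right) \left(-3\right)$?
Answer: $66249$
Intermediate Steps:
$- 7361 \left(u 2 + 3\right) \left(-1\right) \left(-3\right) = - 7361 \left(\left(-3\right) 2 + 3\right) \left(-1\right) \left(-3\right) = - 7361 \left(-6 + 3\right) \left(-1\right) \left(-3\right) = - 7361 \left(-3\right) \left(-1\right) \left(-3\right) = - 7361 \cdot 3 \left(-3\right) = \left(-7361\right) \left(-9\right) = 66249$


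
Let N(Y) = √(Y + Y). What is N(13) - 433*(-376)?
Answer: 162808 + √26 ≈ 1.6281e+5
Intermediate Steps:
N(Y) = √2*√Y (N(Y) = √(2*Y) = √2*√Y)
N(13) - 433*(-376) = √2*√13 - 433*(-376) = √26 + 162808 = 162808 + √26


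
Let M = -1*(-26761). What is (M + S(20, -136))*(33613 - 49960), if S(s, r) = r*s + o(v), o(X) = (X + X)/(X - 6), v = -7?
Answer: -5109205809/13 ≈ -3.9302e+8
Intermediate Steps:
M = 26761
o(X) = 2*X/(-6 + X) (o(X) = (2*X)/(-6 + X) = 2*X/(-6 + X))
S(s, r) = 14/13 + r*s (S(s, r) = r*s + 2*(-7)/(-6 - 7) = r*s + 2*(-7)/(-13) = r*s + 2*(-7)*(-1/13) = r*s + 14/13 = 14/13 + r*s)
(M + S(20, -136))*(33613 - 49960) = (26761 + (14/13 - 136*20))*(33613 - 49960) = (26761 + (14/13 - 2720))*(-16347) = (26761 - 35346/13)*(-16347) = (312547/13)*(-16347) = -5109205809/13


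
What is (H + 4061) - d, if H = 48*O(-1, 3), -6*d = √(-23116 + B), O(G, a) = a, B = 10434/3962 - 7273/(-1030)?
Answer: 4205 + I*√10688860242184390/4080860 ≈ 4205.0 + 25.335*I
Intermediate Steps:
B = 19781323/2040430 (B = 10434*(1/3962) - 7273*(-1/1030) = 5217/1981 + 7273/1030 = 19781323/2040430 ≈ 9.6947)
d = -I*√10688860242184390/4080860 (d = -√(-23116 + 19781323/2040430)/6 = -I*√10688860242184390/4080860 ≈ -25.335*I)
H = 144 (H = 48*3 = 144)
(H + 4061) - d = (144 + 4061) - (-1)*I*√10688860242184390/4080860 = 4205 + I*√10688860242184390/4080860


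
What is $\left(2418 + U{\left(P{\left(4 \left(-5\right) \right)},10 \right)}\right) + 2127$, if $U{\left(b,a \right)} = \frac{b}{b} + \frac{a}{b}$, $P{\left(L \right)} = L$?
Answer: $\frac{9091}{2} \approx 4545.5$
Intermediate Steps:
$U{\left(b,a \right)} = 1 + \frac{a}{b}$
$\left(2418 + U{\left(P{\left(4 \left(-5\right) \right)},10 \right)}\right) + 2127 = \left(2418 + \frac{10 + 4 \left(-5\right)}{4 \left(-5\right)}\right) + 2127 = \left(2418 + \frac{10 - 20}{-20}\right) + 2127 = \left(2418 - - \frac{1}{2}\right) + 2127 = \left(2418 + \frac{1}{2}\right) + 2127 = \frac{4837}{2} + 2127 = \frac{9091}{2}$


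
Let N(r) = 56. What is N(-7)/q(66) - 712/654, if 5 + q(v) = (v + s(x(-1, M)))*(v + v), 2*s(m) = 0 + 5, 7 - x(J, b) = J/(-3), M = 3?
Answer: -456980/422157 ≈ -1.0825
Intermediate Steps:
x(J, b) = 7 + J/3 (x(J, b) = 7 - J/(-3) = 7 - J*(-1)/3 = 7 - (-1)*J/3 = 7 + J/3)
s(m) = 5/2 (s(m) = (0 + 5)/2 = (½)*5 = 5/2)
q(v) = -5 + 2*v*(5/2 + v) (q(v) = -5 + (v + 5/2)*(v + v) = -5 + (5/2 + v)*(2*v) = -5 + 2*v*(5/2 + v))
N(-7)/q(66) - 712/654 = 56/(-5 + 2*66² + 5*66) - 712/654 = 56/(-5 + 2*4356 + 330) - 712*1/654 = 56/(-5 + 8712 + 330) - 356/327 = 56/9037 - 356/327 = 56*(1/9037) - 356/327 = 8/1291 - 356/327 = -456980/422157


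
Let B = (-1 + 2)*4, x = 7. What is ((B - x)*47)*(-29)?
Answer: 4089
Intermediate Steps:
B = 4 (B = 1*4 = 4)
((B - x)*47)*(-29) = ((4 - 1*7)*47)*(-29) = ((4 - 7)*47)*(-29) = -3*47*(-29) = -141*(-29) = 4089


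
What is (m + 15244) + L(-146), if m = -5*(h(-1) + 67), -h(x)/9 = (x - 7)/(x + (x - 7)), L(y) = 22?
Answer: 14971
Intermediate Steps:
h(x) = -9*(-7 + x)/(-7 + 2*x) (h(x) = -9*(x - 7)/(x + (x - 7)) = -9*(-7 + x)/(x + (-7 + x)) = -9*(-7 + x)/(-7 + 2*x))
m = -295 (m = -5*(9*(7 - 1*(-1))/(-7 + 2*(-1)) + 67) = -5*(9*(7 + 1)/(-7 - 2) + 67) = -5*(9*8/(-9) + 67) = -5*(9*(-⅑)*8 + 67) = -5*(-8 + 67) = -5*59 = -295)
(m + 15244) + L(-146) = (-295 + 15244) + 22 = 14949 + 22 = 14971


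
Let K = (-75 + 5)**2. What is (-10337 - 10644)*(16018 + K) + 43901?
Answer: -438836657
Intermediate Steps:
K = 4900 (K = (-70)**2 = 4900)
(-10337 - 10644)*(16018 + K) + 43901 = (-10337 - 10644)*(16018 + 4900) + 43901 = -20981*20918 + 43901 = -438880558 + 43901 = -438836657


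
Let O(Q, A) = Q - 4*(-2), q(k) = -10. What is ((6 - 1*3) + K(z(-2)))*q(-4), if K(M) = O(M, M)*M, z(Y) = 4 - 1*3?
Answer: -120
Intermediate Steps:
z(Y) = 1 (z(Y) = 4 - 3 = 1)
O(Q, A) = 8 + Q (O(Q, A) = Q + 8 = 8 + Q)
K(M) = M*(8 + M) (K(M) = (8 + M)*M = M*(8 + M))
((6 - 1*3) + K(z(-2)))*q(-4) = ((6 - 1*3) + 1*(8 + 1))*(-10) = ((6 - 3) + 1*9)*(-10) = (3 + 9)*(-10) = 12*(-10) = -120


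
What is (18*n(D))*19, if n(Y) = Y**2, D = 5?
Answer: 8550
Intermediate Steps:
(18*n(D))*19 = (18*5**2)*19 = (18*25)*19 = 450*19 = 8550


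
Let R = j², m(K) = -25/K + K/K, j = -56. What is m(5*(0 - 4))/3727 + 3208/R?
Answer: 1495409/1460984 ≈ 1.0236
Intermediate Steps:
m(K) = 1 - 25/K (m(K) = -25/K + 1 = 1 - 25/K)
R = 3136 (R = (-56)² = 3136)
m(5*(0 - 4))/3727 + 3208/R = ((-25 + 5*(0 - 4))/((5*(0 - 4))))/3727 + 3208/3136 = ((-25 + 5*(-4))/((5*(-4))))*(1/3727) + 3208*(1/3136) = ((-25 - 20)/(-20))*(1/3727) + 401/392 = -1/20*(-45)*(1/3727) + 401/392 = (9/4)*(1/3727) + 401/392 = 9/14908 + 401/392 = 1495409/1460984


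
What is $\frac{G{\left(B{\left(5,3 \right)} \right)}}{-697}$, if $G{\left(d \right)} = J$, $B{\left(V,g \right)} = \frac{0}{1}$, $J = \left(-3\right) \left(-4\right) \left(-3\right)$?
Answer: $\frac{36}{697} \approx 0.05165$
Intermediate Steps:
$J = -36$ ($J = 12 \left(-3\right) = -36$)
$B{\left(V,g \right)} = 0$ ($B{\left(V,g \right)} = 0 \cdot 1 = 0$)
$G{\left(d \right)} = -36$
$\frac{G{\left(B{\left(5,3 \right)} \right)}}{-697} = - \frac{36}{-697} = \left(-36\right) \left(- \frac{1}{697}\right) = \frac{36}{697}$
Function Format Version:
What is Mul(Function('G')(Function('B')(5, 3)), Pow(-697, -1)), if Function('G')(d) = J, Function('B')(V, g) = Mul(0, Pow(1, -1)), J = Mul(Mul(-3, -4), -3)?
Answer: Rational(36, 697) ≈ 0.051650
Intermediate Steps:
J = -36 (J = Mul(12, -3) = -36)
Function('B')(V, g) = 0 (Function('B')(V, g) = Mul(0, 1) = 0)
Function('G')(d) = -36
Mul(Function('G')(Function('B')(5, 3)), Pow(-697, -1)) = Mul(-36, Pow(-697, -1)) = Mul(-36, Rational(-1, 697)) = Rational(36, 697)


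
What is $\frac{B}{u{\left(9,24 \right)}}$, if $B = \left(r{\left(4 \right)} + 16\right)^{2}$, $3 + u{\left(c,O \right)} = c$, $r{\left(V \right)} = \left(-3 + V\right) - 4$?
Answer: $\frac{169}{6} \approx 28.167$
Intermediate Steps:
$r{\left(V \right)} = -7 + V$
$u{\left(c,O \right)} = -3 + c$
$B = 169$ ($B = \left(\left(-7 + 4\right) + 16\right)^{2} = \left(-3 + 16\right)^{2} = 13^{2} = 169$)
$\frac{B}{u{\left(9,24 \right)}} = \frac{169}{-3 + 9} = \frac{169}{6}$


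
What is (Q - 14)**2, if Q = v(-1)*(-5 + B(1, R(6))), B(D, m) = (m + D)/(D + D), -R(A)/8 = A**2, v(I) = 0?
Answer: 196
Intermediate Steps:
R(A) = -8*A**2
B(D, m) = (D + m)/(2*D) (B(D, m) = (D + m)/((2*D)) = (D + m)*(1/(2*D)) = (D + m)/(2*D))
Q = 0 (Q = 0*(-5 + (1/2)*(1 - 8*6**2)/1) = 0*(-5 + (1/2)*1*(1 - 8*36)) = 0*(-5 + (1/2)*1*(1 - 288)) = 0*(-5 + (1/2)*1*(-287)) = 0*(-5 - 287/2) = 0*(-297/2) = 0)
(Q - 14)**2 = (0 - 14)**2 = (-14)**2 = 196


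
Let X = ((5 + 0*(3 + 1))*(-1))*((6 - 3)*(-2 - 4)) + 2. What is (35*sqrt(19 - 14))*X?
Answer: 3220*sqrt(5) ≈ 7200.1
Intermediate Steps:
X = 92 (X = ((5 + 0*4)*(-1))*(3*(-6)) + 2 = ((5 + 0)*(-1))*(-18) + 2 = (5*(-1))*(-18) + 2 = -5*(-18) + 2 = 90 + 2 = 92)
(35*sqrt(19 - 14))*X = (35*sqrt(19 - 14))*92 = (35*sqrt(5))*92 = 3220*sqrt(5)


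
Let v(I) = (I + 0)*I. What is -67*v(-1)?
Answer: -67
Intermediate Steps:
v(I) = I² (v(I) = I*I = I²)
-67*v(-1) = -67*(-1)² = -67*1 = -67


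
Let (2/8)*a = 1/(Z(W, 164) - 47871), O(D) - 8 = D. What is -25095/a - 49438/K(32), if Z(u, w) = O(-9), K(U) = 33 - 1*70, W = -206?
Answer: 11112516958/37 ≈ 3.0034e+8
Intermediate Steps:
K(U) = -37 (K(U) = 33 - 70 = -37)
O(D) = 8 + D
Z(u, w) = -1 (Z(u, w) = 8 - 9 = -1)
a = -1/11968 (a = 4/(-1 - 47871) = 4/(-47872) = 4*(-1/47872) = -1/11968 ≈ -8.3556e-5)
-25095/a - 49438/K(32) = -25095/(-1/11968) - 49438/(-37) = -25095*(-11968) - 49438*(-1/37) = 300336960 + 49438/37 = 11112516958/37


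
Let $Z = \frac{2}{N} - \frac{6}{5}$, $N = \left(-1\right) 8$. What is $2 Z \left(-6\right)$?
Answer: $\frac{87}{5} \approx 17.4$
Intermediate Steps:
$N = -8$
$Z = - \frac{29}{20}$ ($Z = \frac{2}{-8} - \frac{6}{5} = 2 \left(- \frac{1}{8}\right) - \frac{6}{5} = - \frac{1}{4} - \frac{6}{5} = - \frac{29}{20} \approx -1.45$)
$2 Z \left(-6\right) = 2 \left(- \frac{29}{20}\right) \left(-6\right) = \left(- \frac{29}{10}\right) \left(-6\right) = \frac{87}{5}$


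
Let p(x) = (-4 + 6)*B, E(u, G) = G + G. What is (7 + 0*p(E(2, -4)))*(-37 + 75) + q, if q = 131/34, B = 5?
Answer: 9175/34 ≈ 269.85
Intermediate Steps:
E(u, G) = 2*G
q = 131/34 (q = 131*(1/34) = 131/34 ≈ 3.8529)
p(x) = 10 (p(x) = (-4 + 6)*5 = 2*5 = 10)
(7 + 0*p(E(2, -4)))*(-37 + 75) + q = (7 + 0*10)*(-37 + 75) + 131/34 = (7 + 0)*38 + 131/34 = 7*38 + 131/34 = 266 + 131/34 = 9175/34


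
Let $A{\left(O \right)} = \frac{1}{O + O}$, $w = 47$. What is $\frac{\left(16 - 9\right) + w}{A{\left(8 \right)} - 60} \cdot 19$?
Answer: $- \frac{16416}{959} \approx -17.118$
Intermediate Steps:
$A{\left(O \right)} = \frac{1}{2 O}$
$\frac{\left(16 - 9\right) + w}{A{\left(8 \right)} - 60} \cdot 19 = \frac{\left(16 - 9\right) + 47}{\frac{1}{2 \cdot 8} - 60} \cdot 19 = \frac{7 + 47}{\frac{1}{2} \cdot \frac{1}{8} - 60} \cdot 19 = \frac{54}{\frac{1}{16} - 60} \cdot 19 = \frac{54}{- \frac{959}{16}} \cdot 19 = 54 \left(- \frac{16}{959}\right) 19 = \left(- \frac{864}{959}\right) 19 = - \frac{16416}{959}$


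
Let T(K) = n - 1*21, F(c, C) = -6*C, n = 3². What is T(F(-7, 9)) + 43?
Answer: 31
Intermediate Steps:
n = 9
T(K) = -12 (T(K) = 9 - 1*21 = 9 - 21 = -12)
T(F(-7, 9)) + 43 = -12 + 43 = 31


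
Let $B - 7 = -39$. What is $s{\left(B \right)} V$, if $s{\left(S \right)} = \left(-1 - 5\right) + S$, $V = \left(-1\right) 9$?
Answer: $342$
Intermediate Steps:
$B = -32$ ($B = 7 - 39 = -32$)
$V = -9$
$s{\left(S \right)} = -6 + S$
$s{\left(B \right)} V = \left(-6 - 32\right) \left(-9\right) = \left(-38\right) \left(-9\right) = 342$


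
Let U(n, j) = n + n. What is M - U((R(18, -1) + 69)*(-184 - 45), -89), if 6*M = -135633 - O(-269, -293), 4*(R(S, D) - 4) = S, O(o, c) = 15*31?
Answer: 12812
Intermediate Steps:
O(o, c) = 465
R(S, D) = 4 + S/4
U(n, j) = 2*n
M = -22683 (M = (-135633 - 1*465)/6 = (-135633 - 465)/6 = (⅙)*(-136098) = -22683)
M - U((R(18, -1) + 69)*(-184 - 45), -89) = -22683 - 2*((4 + (¼)*18) + 69)*(-184 - 45) = -22683 - 2*((4 + 9/2) + 69)*(-229) = -22683 - 2*(17/2 + 69)*(-229) = -22683 - 2*(155/2)*(-229) = -22683 - 2*(-35495)/2 = -22683 - 1*(-35495) = -22683 + 35495 = 12812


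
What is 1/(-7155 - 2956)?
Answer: -1/10111 ≈ -9.8902e-5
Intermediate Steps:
1/(-7155 - 2956) = 1/(-10111) = -1/10111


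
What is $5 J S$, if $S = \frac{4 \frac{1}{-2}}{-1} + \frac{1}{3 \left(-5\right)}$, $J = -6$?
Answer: $-58$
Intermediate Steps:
$S = \frac{29}{15}$ ($S = 4 \left(- \frac{1}{2}\right) \left(-1\right) + \frac{1}{3} \left(- \frac{1}{5}\right) = \left(-2\right) \left(-1\right) - \frac{1}{15} = 2 - \frac{1}{15} = \frac{29}{15} \approx 1.9333$)
$5 J S = 5 \left(-6\right) \frac{29}{15} = \left(-30\right) \frac{29}{15} = -58$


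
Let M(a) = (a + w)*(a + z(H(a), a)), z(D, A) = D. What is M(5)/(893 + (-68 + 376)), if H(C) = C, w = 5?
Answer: 100/1201 ≈ 0.083264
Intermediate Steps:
M(a) = 2*a*(5 + a) (M(a) = (a + 5)*(a + a) = (5 + a)*(2*a) = 2*a*(5 + a))
M(5)/(893 + (-68 + 376)) = (2*5*(5 + 5))/(893 + (-68 + 376)) = (2*5*10)/(893 + 308) = 100/1201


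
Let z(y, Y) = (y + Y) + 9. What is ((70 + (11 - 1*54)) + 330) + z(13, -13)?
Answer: 366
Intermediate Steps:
z(y, Y) = 9 + Y + y (z(y, Y) = (Y + y) + 9 = 9 + Y + y)
((70 + (11 - 1*54)) + 330) + z(13, -13) = ((70 + (11 - 1*54)) + 330) + (9 - 13 + 13) = ((70 + (11 - 54)) + 330) + 9 = ((70 - 43) + 330) + 9 = (27 + 330) + 9 = 357 + 9 = 366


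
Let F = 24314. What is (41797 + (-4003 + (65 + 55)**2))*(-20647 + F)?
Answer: 191395398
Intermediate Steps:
(41797 + (-4003 + (65 + 55)**2))*(-20647 + F) = (41797 + (-4003 + (65 + 55)**2))*(-20647 + 24314) = (41797 + (-4003 + 120**2))*3667 = (41797 + (-4003 + 14400))*3667 = (41797 + 10397)*3667 = 52194*3667 = 191395398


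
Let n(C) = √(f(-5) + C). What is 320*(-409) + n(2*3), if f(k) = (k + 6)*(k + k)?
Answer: -130880 + 2*I ≈ -1.3088e+5 + 2.0*I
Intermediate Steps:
f(k) = 2*k*(6 + k) (f(k) = (6 + k)*(2*k) = 2*k*(6 + k))
n(C) = √(-10 + C) (n(C) = √(2*(-5)*(6 - 5) + C) = √(2*(-5)*1 + C) = √(-10 + C))
320*(-409) + n(2*3) = 320*(-409) + √(-10 + 2*3) = -130880 + √(-10 + 6) = -130880 + √(-4) = -130880 + 2*I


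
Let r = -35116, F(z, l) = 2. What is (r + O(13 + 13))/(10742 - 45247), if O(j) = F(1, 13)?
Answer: 35114/34505 ≈ 1.0176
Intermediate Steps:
O(j) = 2
(r + O(13 + 13))/(10742 - 45247) = (-35116 + 2)/(10742 - 45247) = -35114/(-34505) = -35114*(-1/34505) = 35114/34505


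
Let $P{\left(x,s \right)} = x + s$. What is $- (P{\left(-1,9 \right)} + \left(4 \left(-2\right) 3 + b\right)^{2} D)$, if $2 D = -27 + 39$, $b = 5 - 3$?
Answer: $-2912$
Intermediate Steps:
$b = 2$
$P{\left(x,s \right)} = s + x$
$D = 6$ ($D = \frac{-27 + 39}{2} = \frac{1}{2} \cdot 12 = 6$)
$- (P{\left(-1,9 \right)} + \left(4 \left(-2\right) 3 + b\right)^{2} D) = - (\left(9 - 1\right) + \left(4 \left(-2\right) 3 + 2\right)^{2} \cdot 6) = - (8 + \left(\left(-8\right) 3 + 2\right)^{2} \cdot 6) = - (8 + \left(-24 + 2\right)^{2} \cdot 6) = - (8 + \left(-22\right)^{2} \cdot 6) = - (8 + 484 \cdot 6) = - (8 + 2904) = \left(-1\right) 2912 = -2912$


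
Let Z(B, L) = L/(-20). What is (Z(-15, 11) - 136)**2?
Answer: 7458361/400 ≈ 18646.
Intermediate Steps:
Z(B, L) = -L/20 (Z(B, L) = L*(-1/20) = -L/20)
(Z(-15, 11) - 136)**2 = (-1/20*11 - 136)**2 = (-11/20 - 136)**2 = (-2731/20)**2 = 7458361/400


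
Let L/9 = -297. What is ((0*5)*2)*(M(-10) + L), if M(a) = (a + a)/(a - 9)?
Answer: 0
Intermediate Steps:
M(a) = 2*a/(-9 + a) (M(a) = (2*a)/(-9 + a) = 2*a/(-9 + a))
L = -2673 (L = 9*(-297) = -2673)
((0*5)*2)*(M(-10) + L) = ((0*5)*2)*(2*(-10)/(-9 - 10) - 2673) = (0*2)*(2*(-10)/(-19) - 2673) = 0*(2*(-10)*(-1/19) - 2673) = 0*(20/19 - 2673) = 0*(-50767/19) = 0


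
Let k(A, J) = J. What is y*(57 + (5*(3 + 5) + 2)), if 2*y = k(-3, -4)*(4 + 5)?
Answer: -1782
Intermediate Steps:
y = -18 (y = (-4*(4 + 5))/2 = (-4*9)/2 = (1/2)*(-36) = -18)
y*(57 + (5*(3 + 5) + 2)) = -18*(57 + (5*(3 + 5) + 2)) = -18*(57 + (5*8 + 2)) = -18*(57 + (40 + 2)) = -18*(57 + 42) = -18*99 = -1782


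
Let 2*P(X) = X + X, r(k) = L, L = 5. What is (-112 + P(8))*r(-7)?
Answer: -520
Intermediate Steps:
r(k) = 5
P(X) = X (P(X) = (X + X)/2 = (2*X)/2 = X)
(-112 + P(8))*r(-7) = (-112 + 8)*5 = -104*5 = -520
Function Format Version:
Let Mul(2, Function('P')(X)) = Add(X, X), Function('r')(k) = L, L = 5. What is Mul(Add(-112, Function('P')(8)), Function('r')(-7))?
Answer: -520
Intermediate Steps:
Function('r')(k) = 5
Function('P')(X) = X (Function('P')(X) = Mul(Rational(1, 2), Add(X, X)) = Mul(Rational(1, 2), Mul(2, X)) = X)
Mul(Add(-112, Function('P')(8)), Function('r')(-7)) = Mul(Add(-112, 8), 5) = Mul(-104, 5) = -520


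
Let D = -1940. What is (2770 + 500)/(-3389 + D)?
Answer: -3270/5329 ≈ -0.61362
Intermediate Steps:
(2770 + 500)/(-3389 + D) = (2770 + 500)/(-3389 - 1940) = 3270/(-5329) = 3270*(-1/5329) = -3270/5329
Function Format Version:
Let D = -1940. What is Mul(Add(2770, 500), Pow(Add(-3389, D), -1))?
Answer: Rational(-3270, 5329) ≈ -0.61362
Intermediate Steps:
Mul(Add(2770, 500), Pow(Add(-3389, D), -1)) = Mul(Add(2770, 500), Pow(Add(-3389, -1940), -1)) = Mul(3270, Pow(-5329, -1)) = Mul(3270, Rational(-1, 5329)) = Rational(-3270, 5329)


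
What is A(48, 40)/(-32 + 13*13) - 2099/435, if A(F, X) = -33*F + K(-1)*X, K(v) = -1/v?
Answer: -959203/59595 ≈ -16.095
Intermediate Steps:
A(F, X) = X - 33*F (A(F, X) = -33*F + (-1/(-1))*X = -33*F + (-1*(-1))*X = -33*F + 1*X = -33*F + X = X - 33*F)
A(48, 40)/(-32 + 13*13) - 2099/435 = (40 - 33*48)/(-32 + 13*13) - 2099/435 = (40 - 1584)/(-32 + 169) - 2099*1/435 = -1544/137 - 2099/435 = -959203/59595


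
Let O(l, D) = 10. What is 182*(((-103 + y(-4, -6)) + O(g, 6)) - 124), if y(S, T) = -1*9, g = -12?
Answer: -41132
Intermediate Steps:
y(S, T) = -9
182*(((-103 + y(-4, -6)) + O(g, 6)) - 124) = 182*(((-103 - 9) + 10) - 124) = 182*((-112 + 10) - 124) = 182*(-102 - 124) = 182*(-226) = -41132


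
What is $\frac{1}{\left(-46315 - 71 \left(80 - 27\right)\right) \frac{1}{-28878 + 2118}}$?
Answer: $\frac{13380}{25039} \approx 0.53437$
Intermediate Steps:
$\frac{1}{\left(-46315 - 71 \left(80 - 27\right)\right) \frac{1}{-28878 + 2118}} = \frac{1}{\left(-46315 - 3763\right) \frac{1}{-26760}} = \frac{1}{\left(-46315 - 3763\right) \left(- \frac{1}{26760}\right)} = \frac{1}{\left(-50078\right) \left(- \frac{1}{26760}\right)} = \frac{1}{\frac{25039}{13380}} = \frac{13380}{25039}$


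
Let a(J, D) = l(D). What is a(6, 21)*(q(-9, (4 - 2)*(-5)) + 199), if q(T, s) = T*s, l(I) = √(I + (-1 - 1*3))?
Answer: 289*√17 ≈ 1191.6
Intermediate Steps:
l(I) = √(-4 + I) (l(I) = √(I + (-1 - 3)) = √(I - 4) = √(-4 + I))
a(J, D) = √(-4 + D)
a(6, 21)*(q(-9, (4 - 2)*(-5)) + 199) = √(-4 + 21)*(-9*(4 - 2)*(-5) + 199) = √17*(-18*(-5) + 199) = √17*(-9*(-10) + 199) = √17*(90 + 199) = √17*289 = 289*√17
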